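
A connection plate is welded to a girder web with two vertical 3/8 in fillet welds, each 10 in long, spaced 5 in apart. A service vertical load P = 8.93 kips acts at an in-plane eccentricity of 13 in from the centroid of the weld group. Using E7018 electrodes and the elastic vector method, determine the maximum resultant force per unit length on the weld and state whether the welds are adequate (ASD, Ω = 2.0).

f_max ≈ 2.46 kip/in; adequate

E70XX → F_EXX = 70 ksi.
Total weld length L_w = 20 in. Treat welds as unit-width lines.
Polar moment about centroid: J = 2[d³/12 + d(b/2)²] = 2[10³/12 + 10×2.5²] = 291.7 in³.
Direct shear f_v = P/L_w = 8.93 / 20 = 0.4465 kip/in (vertical).
Torsion M = P·e = 8.93 × 13 = 116.09 kip·in.
Critical point at (x, y) = (2.5, 5) from centroid. f_tx = M·y/J = 1.99 kip/in; f_ty = M·x/J = 0.9951 kip/in.
Resultant f_max = √[f_tx² + (f_v + f_ty)²] = √[1.99² + (0.4465 + 0.9951)²] = 2.457 kip/in.
Capacity per unit length: r_n/Ω = (1/2.0) × 0.6 × 70 × (0.707 × 0.375) = 5.568 kip/in.
2.457 ≤ 5.568 → adequate.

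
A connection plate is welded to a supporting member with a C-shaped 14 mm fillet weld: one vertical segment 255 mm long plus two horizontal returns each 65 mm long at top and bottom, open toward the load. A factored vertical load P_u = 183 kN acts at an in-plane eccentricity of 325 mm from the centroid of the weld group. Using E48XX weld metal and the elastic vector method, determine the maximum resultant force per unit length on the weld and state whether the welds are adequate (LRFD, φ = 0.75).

E48XX → F_EXX = 480 MPa.
Total weld length L_w = 385 mm. Treat welds as unit-width lines.
Centroid: x̄ = 2×65×32.5 / 385 = 10.97 mm from the vertical weld.
Polar moment about centroid: J = I_x + I_y = [255³/12 + 2×65×127.5²] + [255×10.97² + 2(65³/12 + 65×21.53²)] = 3632000 mm³.
Direct shear f_v = P/L_w = 183×10³ / 385 = 475.3 N/mm (vertical).
Torsion M = P·e = 183×10³ × 325 = 59475000 N·mm.
Critical point at (x, y) = (54.03, 127.5) from centroid. f_tx = M·y/J = 2088 N/mm; f_ty = M·x/J = 884.7 N/mm.
Resultant f_max = √[f_tx² + (f_v + f_ty)²] = √[2088² + (475.3 + 884.7)²] = 2492 N/mm.
Capacity per unit length: φr_n = 0.75 × 0.6 × 480 × (0.707 × 14) = 2138 N/mm.
2492 > 2138 → NOT adequate.

f_max ≈ 2490 N/mm; NOT adequate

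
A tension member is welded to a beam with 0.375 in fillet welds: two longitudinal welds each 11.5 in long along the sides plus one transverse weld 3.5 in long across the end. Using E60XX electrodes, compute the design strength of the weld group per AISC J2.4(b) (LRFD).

E60XX → F_EXX = 60 ksi.
t_e = 0.707 × 0.375 = 0.2651 in.
R_nwl = 0.6 × 60 × 0.2651 × 23 = 219.5 kip (longitudinal, 2 welds).
R_nwt = 0.6 × 60 × 0.2651 × 3.5 = 33.41 kip (transverse, base value).
(i) R_nwl + R_nwt = 252.9 kip; (ii) 0.85 R_nwl + 1.5 R_nwt = 236.7 kip.
R_n = max = 252.9 kip [governs: (i)]; φR_n = 189.7 kip.

φR_n ≈ 190 kip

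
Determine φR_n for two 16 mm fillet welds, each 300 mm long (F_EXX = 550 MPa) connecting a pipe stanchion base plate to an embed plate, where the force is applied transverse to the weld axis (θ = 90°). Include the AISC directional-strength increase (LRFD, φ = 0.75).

φR_n ≈ 2520 kN

t_e = 0.707 × 16 = 11.31 mm; A_we = 11.31 × 600 = 6787 mm².
Directional factor: 1.0 + 0.5 sin^1.5(90°) = 1.5.
F_nw = 0.6 × 550 × 1.5 = 495 MPa.
φR_n = 0.75 × 495 × 6787 × 10⁻³ = 2520 kN.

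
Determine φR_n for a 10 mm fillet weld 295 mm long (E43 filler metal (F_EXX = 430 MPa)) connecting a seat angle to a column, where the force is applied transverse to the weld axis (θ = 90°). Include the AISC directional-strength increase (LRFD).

t_e = 0.707 × 10 = 7.07 mm; A_we = 7.07 × 295 = 2086 mm².
Directional factor: 1.0 + 0.5 sin^1.5(90°) = 1.5.
F_nw = 0.6 × 430 × 1.5 = 387 MPa.
φR_n = 0.75 × 387 × 2086 × 10⁻³ = 605.4 kN.

φR_n ≈ 605 kN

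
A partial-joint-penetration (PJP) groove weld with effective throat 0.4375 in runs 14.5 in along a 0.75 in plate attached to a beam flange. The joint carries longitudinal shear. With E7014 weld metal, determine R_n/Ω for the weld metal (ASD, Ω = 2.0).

R_n/Ω ≈ 133 kip

E70XX → F_EXX = 70 ksi.
Effective throat (given) t_e = 0.4375 in.
A_we = 0.4375 × 14.5 = 6.344 in².
F_nw = 0.6 F_EXX = 42 ksi.
R_n/Ω = (42 × 6.344) / 2.0 = 133.2 kip.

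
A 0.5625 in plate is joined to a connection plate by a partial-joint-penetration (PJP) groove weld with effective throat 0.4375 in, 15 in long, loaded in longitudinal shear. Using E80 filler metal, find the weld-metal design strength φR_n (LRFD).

φR_n ≈ 236 kips

E80XX → F_EXX = 80 ksi.
Effective throat (given) t_e = 0.4375 in.
A_we = 0.4375 × 15 = 6.562 in².
F_nw = 0.6 F_EXX = 48 ksi.
φR_n = 0.75 × 48 × 6.562 = 236.2 kips.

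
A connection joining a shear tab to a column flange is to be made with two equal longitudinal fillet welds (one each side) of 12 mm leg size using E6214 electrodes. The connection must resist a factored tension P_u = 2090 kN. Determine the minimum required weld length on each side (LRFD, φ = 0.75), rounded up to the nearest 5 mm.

E62XX → F_EXX = 620 MPa.
Throat t_e = 0.707 × 12 = 8.484 mm.
φr_n = 0.75 × 0.6 × 620 × 8.484 × 10⁻³ = 2.367 kN/mm.
L_req = P_u / φr_n = 2090 / 2.367 = 883 mm total.
Per side: 883 / 2 = 441.5 mm.
Round up → use L = 445 mm on each side.

L = 445 mm on each side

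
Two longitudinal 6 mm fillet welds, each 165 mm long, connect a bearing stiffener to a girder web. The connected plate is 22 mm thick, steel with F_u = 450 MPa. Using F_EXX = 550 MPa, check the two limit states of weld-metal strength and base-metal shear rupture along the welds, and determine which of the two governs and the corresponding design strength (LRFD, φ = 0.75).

t_e = 0.707 × 6 = 4.242 mm; L = 330 mm.
Weld metal: φR_n = 0.75 × 0.6 × 550 × 4.242 × 330 × 10⁻³ = 346.5 kN.
Base metal (shear rupture): φR_n = 0.75 × 0.6 × 450 × 22 × 330 × 10⁻³ = 1470 kN.
Governing: weld metal.

φR_n ≈ 346 kN (weld metal governs)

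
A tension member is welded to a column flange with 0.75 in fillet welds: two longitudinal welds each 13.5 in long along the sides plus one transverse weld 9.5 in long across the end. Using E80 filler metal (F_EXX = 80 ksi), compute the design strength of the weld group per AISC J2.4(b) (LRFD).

t_e = 0.707 × 0.75 = 0.5302 in.
R_nwl = 0.6 × 80 × 0.5302 × 27 = 687.2 kip (longitudinal, 2 welds).
R_nwt = 0.6 × 80 × 0.5302 × 9.5 = 241.8 kip (transverse, base value).
(i) R_nwl + R_nwt = 929 kip; (ii) 0.85 R_nwl + 1.5 R_nwt = 946.8 kip.
R_n = max = 946.8 kip [governs: (ii)]; φR_n = 710.1 kip.

φR_n ≈ 710 kip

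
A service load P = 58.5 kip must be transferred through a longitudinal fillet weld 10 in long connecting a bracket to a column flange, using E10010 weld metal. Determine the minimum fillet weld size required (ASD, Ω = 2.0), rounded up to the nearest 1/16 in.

w = 5/16 in

E100XX → F_EXX = 100 ksi.
Total weld length L = 10 in.
Required throat t_e = P × Ω / (0.6 F_EXX × L) = 58.5 × 2.0 / (0.6 × 100 × 10) = 0.195 in.
Required leg w = t_e / 0.707 = 0.2758 in → use 5/16 in.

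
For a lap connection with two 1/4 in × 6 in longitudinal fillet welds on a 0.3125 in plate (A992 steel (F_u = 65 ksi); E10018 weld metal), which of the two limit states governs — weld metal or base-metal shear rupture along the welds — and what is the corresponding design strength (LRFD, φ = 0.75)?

φR_n ≈ 95.4 kip (weld metal governs)

E100XX → F_EXX = 100 ksi.
t_e = 0.707 × 0.25 = 0.1767 in; L = 12 in.
Weld metal: φR_n = 0.75 × 0.6 × 100 × 0.1767 × 12 = 95.44 kip.
Base metal (shear rupture): φR_n = 0.75 × 0.6 × 65 × 0.3125 × 12 = 109.7 kip.
Governing: weld metal.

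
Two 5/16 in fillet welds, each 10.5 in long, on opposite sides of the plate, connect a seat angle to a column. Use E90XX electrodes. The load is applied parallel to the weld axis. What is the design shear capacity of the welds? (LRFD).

φR_n ≈ 188 kip

E90XX → F_EXX = 90 ksi.
Effective throat t_e = 0.707 × 0.3125 = 0.2209 in.
Total length L = 21 in; A_we = 0.2209 × 21 = 4.64 in².
F_nw = 0.6 F_EXX = 0.6 × 90 = 54 ksi.
φR_n = 0.75 × 54 × 4.64 = 187.9 kip.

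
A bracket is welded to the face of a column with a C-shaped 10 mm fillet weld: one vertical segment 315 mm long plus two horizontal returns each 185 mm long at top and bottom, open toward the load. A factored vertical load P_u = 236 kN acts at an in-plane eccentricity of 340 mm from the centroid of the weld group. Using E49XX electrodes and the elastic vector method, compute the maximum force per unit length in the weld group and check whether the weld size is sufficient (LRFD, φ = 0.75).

E49XX → F_EXX = 490 MPa.
Total weld length L_w = 685 mm. Treat welds as unit-width lines.
Centroid: x̄ = 2×185×92.5 / 685 = 49.96 mm from the vertical weld.
Polar moment about centroid: J = I_x + I_y = [315³/12 + 2×185×157.5²] + [315×49.96² + 2(185³/12 + 185×42.54²)] = 14290000 mm³.
Direct shear f_v = P/L_w = 236×10³ / 685 = 344.5 N/mm (vertical).
Torsion M = P·e = 236×10³ × 340 = 80240000 N·mm.
Critical point at (x, y) = (135, 157.5) from centroid. f_tx = M·y/J = 884.1 N/mm; f_ty = M·x/J = 758 N/mm.
Resultant f_max = √[f_tx² + (f_v + f_ty)²] = √[884.1² + (344.5 + 758)²] = 1413 N/mm.
Capacity per unit length: φr_n = 0.75 × 0.6 × 490 × (0.707 × 10) = 1559 N/mm.
1413 ≤ 1559 → adequate.

f_max ≈ 1410 N/mm; adequate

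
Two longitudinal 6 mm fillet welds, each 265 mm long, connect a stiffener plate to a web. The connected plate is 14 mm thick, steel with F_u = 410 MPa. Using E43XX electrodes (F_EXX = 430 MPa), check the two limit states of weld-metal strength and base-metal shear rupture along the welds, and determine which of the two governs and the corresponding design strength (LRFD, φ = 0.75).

t_e = 0.707 × 6 = 4.242 mm; L = 530 mm.
Weld metal: φR_n = 0.75 × 0.6 × 430 × 4.242 × 530 × 10⁻³ = 435 kN.
Base metal (shear rupture): φR_n = 0.75 × 0.6 × 410 × 14 × 530 × 10⁻³ = 1369 kN.
Governing: weld metal.

φR_n ≈ 435 kN (weld metal governs)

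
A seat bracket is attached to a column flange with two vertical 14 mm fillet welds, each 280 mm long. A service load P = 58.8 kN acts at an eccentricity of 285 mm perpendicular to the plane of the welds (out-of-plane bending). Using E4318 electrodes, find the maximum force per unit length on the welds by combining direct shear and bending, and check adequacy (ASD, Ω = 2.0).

f_max ≈ 650 N/mm; adequate

E43XX → F_EXX = 430 MPa.
L_w = 2 × 280 = 560 mm; section modulus (unit throat) S = 2 × L²/6 = 26130 mm².
Direct shear f_v = P/L_w = 58.8×10³/560 = 105 N/mm.
Moment M = P × e = 58.8×10³ × 285 = 16758000 N·mm; bending f_b = M/S = 641.2 N/mm.
f_max = √(f_v² + f_b²) = √(105² + 641.2²) = 649.8 N/mm.
r_n/Ω = (1/2.0) × 0.6 × 430 × (0.707 × 14) = 1277 N/mm → adequate.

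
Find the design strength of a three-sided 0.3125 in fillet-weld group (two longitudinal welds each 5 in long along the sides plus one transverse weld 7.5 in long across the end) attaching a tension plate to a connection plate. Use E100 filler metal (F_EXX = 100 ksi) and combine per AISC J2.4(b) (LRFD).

φR_n ≈ 196 kip

t_e = 0.707 × 0.3125 = 0.2209 in.
R_nwl = 0.6 × 100 × 0.2209 × 10 = 132.6 kip (longitudinal, 2 welds).
R_nwt = 0.6 × 100 × 0.2209 × 7.5 = 99.42 kip (transverse, base value).
(i) R_nwl + R_nwt = 232 kip; (ii) 0.85 R_nwl + 1.5 R_nwt = 261.8 kip.
R_n = max = 261.8 kip [governs: (ii)]; φR_n = 196.4 kip.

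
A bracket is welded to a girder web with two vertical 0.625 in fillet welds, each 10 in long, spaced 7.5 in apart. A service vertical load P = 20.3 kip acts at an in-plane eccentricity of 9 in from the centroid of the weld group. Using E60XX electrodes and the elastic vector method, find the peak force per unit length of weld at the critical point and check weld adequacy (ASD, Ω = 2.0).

f_max ≈ 3.26 kip/in; adequate

E60XX → F_EXX = 60 ksi.
Total weld length L_w = 20 in. Treat welds as unit-width lines.
Polar moment about centroid: J = 2[d³/12 + d(b/2)²] = 2[10³/12 + 10×3.75²] = 447.9 in³.
Direct shear f_v = P/L_w = 20.3 / 20 = 1.015 kip/in (vertical).
Torsion M = P·e = 20.3 × 9 = 182.7 kip·in.
Critical point at (x, y) = (3.75, 5) from centroid. f_tx = M·y/J = 2.039 kip/in; f_ty = M·x/J = 1.53 kip/in.
Resultant f_max = √[f_tx² + (f_v + f_ty)²] = √[2.039² + (1.015 + 1.53)²] = 3.261 kip/in.
Capacity per unit length: r_n/Ω = (1/2.0) × 0.6 × 60 × (0.707 × 0.625) = 7.954 kip/in.
3.261 ≤ 7.954 → adequate.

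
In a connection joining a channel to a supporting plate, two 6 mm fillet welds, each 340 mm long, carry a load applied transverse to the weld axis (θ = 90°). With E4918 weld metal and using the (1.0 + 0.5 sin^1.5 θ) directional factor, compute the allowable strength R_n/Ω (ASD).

R_n/Ω ≈ 636 kN

E49XX → F_EXX = 490 MPa.
t_e = 0.707 × 6 = 4.242 mm; A_we = 4.242 × 680 = 2885 mm².
Directional factor: 1.0 + 0.5 sin^1.5(90°) = 1.5.
F_nw = 0.6 × 490 × 1.5 = 441 MPa.
R_n/Ω = (441 × 2885) / 2.0 × 10⁻³ = 636 kN.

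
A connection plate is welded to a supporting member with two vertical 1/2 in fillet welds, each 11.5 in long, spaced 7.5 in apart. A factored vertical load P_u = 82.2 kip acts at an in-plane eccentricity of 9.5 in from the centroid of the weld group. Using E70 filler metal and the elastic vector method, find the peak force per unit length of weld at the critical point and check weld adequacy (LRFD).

E70XX → F_EXX = 70 ksi.
Total weld length L_w = 23 in. Treat welds as unit-width lines.
Polar moment about centroid: J = 2[d³/12 + d(b/2)²] = 2[11.5³/12 + 11.5×3.75²] = 576.9 in³.
Direct shear f_v = P/L_w = 82.2 / 23 = 3.574 kip/in (vertical).
Torsion M = P·e = 82.2 × 9.5 = 780.9 kip·in.
Critical point at (x, y) = (3.75, 5.75) from centroid. f_tx = M·y/J = 7.783 kip/in; f_ty = M·x/J = 5.076 kip/in.
Resultant f_max = √[f_tx² + (f_v + f_ty)²] = √[7.783² + (3.574 + 5.076)²] = 11.64 kip/in.
Capacity per unit length: φr_n = 0.75 × 0.6 × 70 × (0.707 × 0.5) = 11.14 kip/in.
11.64 > 11.14 → NOT adequate.

f_max ≈ 11.6 kip/in; NOT adequate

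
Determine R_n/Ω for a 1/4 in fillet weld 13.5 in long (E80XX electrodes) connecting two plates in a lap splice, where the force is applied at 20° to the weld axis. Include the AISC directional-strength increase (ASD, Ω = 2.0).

R_n/Ω ≈ 63 kip

E80XX → F_EXX = 80 ksi.
t_e = 0.707 × 0.25 = 0.1767 in; A_we = 0.1767 × 13.5 = 2.386 in².
Directional factor: 1.0 + 0.5 sin^1.5(20°) = 1.1.
F_nw = 0.6 × 80 × 1.1 = 52.8 ksi.
R_n/Ω = (52.8 × 2.386) / 2.0 = 62.99 kip.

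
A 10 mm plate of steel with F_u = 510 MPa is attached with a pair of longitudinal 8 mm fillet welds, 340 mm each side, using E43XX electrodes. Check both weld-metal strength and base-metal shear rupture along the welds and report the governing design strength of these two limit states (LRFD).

φR_n ≈ 744 kN (weld metal governs)

E43XX → F_EXX = 430 MPa.
t_e = 0.707 × 8 = 5.656 mm; L = 680 mm.
Weld metal: φR_n = 0.75 × 0.6 × 430 × 5.656 × 680 × 10⁻³ = 744.2 kN.
Base metal (shear rupture): φR_n = 0.75 × 0.6 × 510 × 10 × 680 × 10⁻³ = 1561 kN.
Governing: weld metal.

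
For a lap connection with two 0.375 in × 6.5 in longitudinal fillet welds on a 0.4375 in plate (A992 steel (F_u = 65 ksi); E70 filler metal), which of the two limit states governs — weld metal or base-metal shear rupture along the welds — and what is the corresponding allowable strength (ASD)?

R_n/Ω ≈ 72.4 kips (weld metal governs)

E70XX → F_EXX = 70 ksi.
t_e = 0.707 × 0.375 = 0.2651 in; L = 13 in.
Weld metal: R_n/Ω = (1/2.0) × 0.6 × 70 × 0.2651 × 13 = 72.38 kips.
Base metal (shear rupture): R_n/Ω = (1/2.0) × 0.6 × 65 × 0.4375 × 13 = 110.9 kips.
Governing: weld metal.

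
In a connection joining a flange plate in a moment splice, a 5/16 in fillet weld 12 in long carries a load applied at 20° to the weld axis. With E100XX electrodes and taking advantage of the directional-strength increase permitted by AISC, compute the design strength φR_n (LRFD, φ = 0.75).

E100XX → F_EXX = 100 ksi.
t_e = 0.707 × 0.3125 = 0.2209 in; A_we = 0.2209 × 12 = 2.651 in².
Directional factor: 1.0 + 0.5 sin^1.5(20°) = 1.1.
F_nw = 0.6 × 100 × 1.1 = 66 ksi.
φR_n = 0.75 × 66 × 2.651 = 131.2 kips.

φR_n ≈ 131 kips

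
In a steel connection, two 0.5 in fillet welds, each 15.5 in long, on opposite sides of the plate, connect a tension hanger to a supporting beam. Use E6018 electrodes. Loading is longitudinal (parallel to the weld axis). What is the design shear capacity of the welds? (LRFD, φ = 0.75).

φR_n ≈ 296 kips

E60XX → F_EXX = 60 ksi.
Effective throat t_e = 0.707 × 0.5 = 0.3535 in.
Total length L = 31 in; A_we = 0.3535 × 31 = 10.96 in².
F_nw = 0.6 F_EXX = 0.6 × 60 = 36 ksi.
φR_n = 0.75 × 36 × 10.96 = 295.9 kips.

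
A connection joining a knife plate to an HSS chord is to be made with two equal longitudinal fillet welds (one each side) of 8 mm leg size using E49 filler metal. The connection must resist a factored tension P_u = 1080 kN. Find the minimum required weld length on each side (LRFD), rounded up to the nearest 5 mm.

L = 435 mm on each side

E49XX → F_EXX = 490 MPa.
Throat t_e = 0.707 × 8 = 5.656 mm.
φr_n = 0.75 × 0.6 × 490 × 5.656 × 10⁻³ = 1.247 kN/mm.
L_req = P_u / φr_n = 1080 / 1.247 = 866 mm total.
Per side: 866 / 2 = 433 mm.
Round up → use L = 435 mm on each side.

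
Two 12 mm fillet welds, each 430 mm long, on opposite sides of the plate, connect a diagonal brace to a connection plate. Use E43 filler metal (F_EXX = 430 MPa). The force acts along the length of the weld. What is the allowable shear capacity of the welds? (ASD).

R_n/Ω ≈ 941 kN

Effective throat t_e = 0.707 × 12 = 8.484 mm.
Total length L = 860 mm; A_we = 8.484 × 860 = 7296 mm².
F_nw = 0.6 F_EXX = 0.6 × 430 = 258 MPa.
R_n = 258 × 7296 × 10⁻³ = 1882 kN; R_n/Ω = 1882/2.0 = 941.2 kN.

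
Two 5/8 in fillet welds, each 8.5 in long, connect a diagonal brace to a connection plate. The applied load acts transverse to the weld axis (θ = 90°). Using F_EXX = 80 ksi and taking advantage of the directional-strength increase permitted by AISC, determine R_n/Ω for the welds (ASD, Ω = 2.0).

t_e = 0.707 × 0.625 = 0.4419 in; A_we = 0.4419 × 17 = 7.512 in².
Directional factor: 1.0 + 0.5 sin^1.5(90°) = 1.5.
F_nw = 0.6 × 80 × 1.5 = 72 ksi.
R_n/Ω = (72 × 7.512) / 2.0 = 270.4 kips.

R_n/Ω ≈ 270 kips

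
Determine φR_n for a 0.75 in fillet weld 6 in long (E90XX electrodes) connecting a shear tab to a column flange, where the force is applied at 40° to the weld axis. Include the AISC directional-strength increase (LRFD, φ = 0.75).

φR_n ≈ 162 kip

E90XX → F_EXX = 90 ksi.
t_e = 0.707 × 0.75 = 0.5302 in; A_we = 0.5302 × 6 = 3.181 in².
Directional factor: 1.0 + 0.5 sin^1.5(40°) = 1.258.
F_nw = 0.6 × 90 × 1.258 = 67.91 ksi.
φR_n = 0.75 × 67.91 × 3.181 = 162.1 kip.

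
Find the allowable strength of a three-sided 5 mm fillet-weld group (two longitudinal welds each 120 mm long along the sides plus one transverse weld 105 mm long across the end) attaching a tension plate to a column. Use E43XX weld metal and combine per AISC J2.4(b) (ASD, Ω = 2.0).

E43XX → F_EXX = 430 MPa.
t_e = 0.707 × 5 = 3.535 mm.
R_nwl = 0.6 × 430 × 3.535 × 240 × 10⁻³ = 218.9 kN (longitudinal, 2 welds).
R_nwt = 0.6 × 430 × 3.535 × 105 × 10⁻³ = 95.76 kN (transverse, base value).
(i) R_nwl + R_nwt = 314.7 kN; (ii) 0.85 R_nwl + 1.5 R_nwt = 329.7 kN.
R_n = max = 329.7 kN [governs: (ii)]; R_n/Ω = 164.8 kN.

R_n/Ω ≈ 165 kN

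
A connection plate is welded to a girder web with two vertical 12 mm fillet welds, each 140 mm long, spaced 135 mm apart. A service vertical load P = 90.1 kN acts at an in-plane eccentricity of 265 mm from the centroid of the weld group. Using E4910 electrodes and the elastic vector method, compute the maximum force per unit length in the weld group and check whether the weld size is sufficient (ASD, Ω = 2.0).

E49XX → F_EXX = 490 MPa.
Total weld length L_w = 280 mm. Treat welds as unit-width lines.
Polar moment about centroid: J = 2[d³/12 + d(b/2)²] = 2[140³/12 + 140×67.5²] = 1733000 mm³.
Direct shear f_v = P/L_w = 90.1×10³ / 280 = 321.8 N/mm (vertical).
Torsion M = P·e = 90.1×10³ × 265 = 23876000 N·mm.
Critical point at (x, y) = (67.5, 70) from centroid. f_tx = M·y/J = 964.4 N/mm; f_ty = M·x/J = 929.9 N/mm.
Resultant f_max = √[f_tx² + (f_v + f_ty)²] = √[964.4² + (321.8 + 929.9)²] = 1580 N/mm.
Capacity per unit length: r_n/Ω = (1/2.0) × 0.6 × 490 × (0.707 × 12) = 1247 N/mm.
1580 > 1247 → NOT adequate.

f_max ≈ 1580 N/mm; NOT adequate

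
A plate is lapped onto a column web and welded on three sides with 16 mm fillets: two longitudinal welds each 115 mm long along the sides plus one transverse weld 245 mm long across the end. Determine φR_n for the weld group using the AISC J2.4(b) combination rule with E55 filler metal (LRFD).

E55XX → F_EXX = 550 MPa.
t_e = 0.707 × 16 = 11.31 mm.
R_nwl = 0.6 × 550 × 11.31 × 230 × 10⁻³ = 858.6 kN (longitudinal, 2 welds).
R_nwt = 0.6 × 550 × 11.31 × 245 × 10⁻³ = 914.6 kN (transverse, base value).
(i) R_nwl + R_nwt = 1773 kN; (ii) 0.85 R_nwl + 1.5 R_nwt = 2102 kN.
R_n = max = 2102 kN [governs: (ii)]; φR_n = 1576 kN.

φR_n ≈ 1580 kN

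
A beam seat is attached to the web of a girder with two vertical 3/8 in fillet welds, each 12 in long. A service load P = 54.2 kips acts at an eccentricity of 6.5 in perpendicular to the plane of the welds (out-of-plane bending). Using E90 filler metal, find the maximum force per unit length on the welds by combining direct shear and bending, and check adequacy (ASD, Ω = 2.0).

E90XX → F_EXX = 90 ksi.
L_w = 2 × 12 = 24 in; section modulus (unit throat) S = 2 × L²/6 = 48 in².
Direct shear f_v = P/L_w = 54.2/24 = 2.258 kip/in.
Moment M = P × e = 54.2 × 6.5 = 352.3 kip·in; bending f_b = M/S = 7.34 kip/in.
f_max = √(f_v² + f_b²) = √(2.258² + 7.34²) = 7.679 kip/in.
r_n/Ω = (1/2.0) × 0.6 × 90 × (0.707 × 0.375) = 7.158 kip/in → NOT adequate.

f_max ≈ 7.68 kip/in; NOT adequate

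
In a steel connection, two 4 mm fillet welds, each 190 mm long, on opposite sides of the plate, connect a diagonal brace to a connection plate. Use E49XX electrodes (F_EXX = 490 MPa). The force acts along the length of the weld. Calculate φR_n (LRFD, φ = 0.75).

Effective throat t_e = 0.707 × 4 = 2.828 mm.
Total length L = 380 mm; A_we = 2.828 × 380 = 1075 mm².
F_nw = 0.6 F_EXX = 0.6 × 490 = 294 MPa.
φR_n = 0.75 × 294 × 1075 × 10⁻³ = 237 kN.

φR_n ≈ 237 kN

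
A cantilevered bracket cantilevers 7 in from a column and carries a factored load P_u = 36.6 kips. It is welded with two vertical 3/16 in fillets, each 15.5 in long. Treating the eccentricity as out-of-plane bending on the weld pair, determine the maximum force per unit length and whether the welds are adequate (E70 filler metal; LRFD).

E70XX → F_EXX = 70 ksi.
L_w = 2 × 15.5 = 31 in; section modulus (unit throat) S = 2 × L²/6 = 80.08 in².
Direct shear f_v = P/L_w = 36.6/31 = 1.181 kip/in.
Moment M = P × e = 36.6 × 7 = 256.2 kip·in; bending f_b = M/S = 3.199 kip/in.
f_max = √(f_v² + f_b²) = √(1.181² + 3.199²) = 3.41 kip/in.
φr_n = 0.75 × 0.6 × 70 × (0.707 × 0.1875) = 4.176 kip/in → adequate.

f_max ≈ 3.41 kip/in; adequate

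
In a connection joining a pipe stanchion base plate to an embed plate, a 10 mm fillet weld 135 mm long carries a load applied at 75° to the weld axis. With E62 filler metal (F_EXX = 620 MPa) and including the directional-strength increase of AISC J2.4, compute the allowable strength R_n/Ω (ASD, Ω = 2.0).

t_e = 0.707 × 10 = 7.07 mm; A_we = 7.07 × 135 = 954.4 mm².
Directional factor: 1.0 + 0.5 sin^1.5(75°) = 1.475.
F_nw = 0.6 × 620 × 1.475 = 548.6 MPa.
R_n/Ω = (548.6 × 954.4) / 2.0 × 10⁻³ = 261.8 kN.

R_n/Ω ≈ 262 kN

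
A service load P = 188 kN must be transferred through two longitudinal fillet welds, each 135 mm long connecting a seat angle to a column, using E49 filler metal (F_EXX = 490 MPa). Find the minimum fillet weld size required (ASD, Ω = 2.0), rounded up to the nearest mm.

Total weld length L = 270 mm.
Required throat t_e = P × Ω / (0.6 F_EXX × L) = 188 × 2.0 / (0.6 × 490 × 270 × 10⁻³) = 4.737 mm.
Required leg w = t_e / 0.707 = 6.7 mm → use 7 mm.

w = 7 mm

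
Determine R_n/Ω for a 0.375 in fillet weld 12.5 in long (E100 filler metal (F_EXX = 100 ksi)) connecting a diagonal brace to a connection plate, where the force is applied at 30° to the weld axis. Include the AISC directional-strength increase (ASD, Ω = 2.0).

R_n/Ω ≈ 117 kips

t_e = 0.707 × 0.375 = 0.2651 in; A_we = 0.2651 × 12.5 = 3.314 in².
Directional factor: 1.0 + 0.5 sin^1.5(30°) = 1.177.
F_nw = 0.6 × 100 × 1.177 = 70.61 ksi.
R_n/Ω = (70.61 × 3.314) / 2.0 = 117 kips.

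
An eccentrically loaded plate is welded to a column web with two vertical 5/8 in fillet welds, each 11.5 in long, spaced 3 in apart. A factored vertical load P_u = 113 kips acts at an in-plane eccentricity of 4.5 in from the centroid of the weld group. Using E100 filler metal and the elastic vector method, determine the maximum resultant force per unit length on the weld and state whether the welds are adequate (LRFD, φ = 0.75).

E100XX → F_EXX = 100 ksi.
Total weld length L_w = 23 in. Treat welds as unit-width lines.
Polar moment about centroid: J = 2[d³/12 + d(b/2)²] = 2[11.5³/12 + 11.5×1.5²] = 305.2 in³.
Direct shear f_v = P/L_w = 113 / 23 = 4.913 kip/in (vertical).
Torsion M = P·e = 113 × 4.5 = 508.5 kip·in.
Critical point at (x, y) = (1.5, 5.75) from centroid. f_tx = M·y/J = 9.579 kip/in; f_ty = M·x/J = 2.499 kip/in.
Resultant f_max = √[f_tx² + (f_v + f_ty)²] = √[9.579² + (4.913 + 2.499)²] = 12.11 kip/in.
Capacity per unit length: φr_n = 0.75 × 0.6 × 100 × (0.707 × 0.625) = 19.88 kip/in.
12.11 ≤ 19.88 → adequate.

f_max ≈ 12.1 kip/in; adequate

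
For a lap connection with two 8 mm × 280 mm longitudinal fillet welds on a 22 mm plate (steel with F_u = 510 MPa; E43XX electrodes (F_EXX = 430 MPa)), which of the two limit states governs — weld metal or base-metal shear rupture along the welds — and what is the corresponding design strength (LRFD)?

φR_n ≈ 613 kN (weld metal governs)

t_e = 0.707 × 8 = 5.656 mm; L = 560 mm.
Weld metal: φR_n = 0.75 × 0.6 × 430 × 5.656 × 560 × 10⁻³ = 612.9 kN.
Base metal (shear rupture): φR_n = 0.75 × 0.6 × 510 × 22 × 560 × 10⁻³ = 2827 kN.
Governing: weld metal.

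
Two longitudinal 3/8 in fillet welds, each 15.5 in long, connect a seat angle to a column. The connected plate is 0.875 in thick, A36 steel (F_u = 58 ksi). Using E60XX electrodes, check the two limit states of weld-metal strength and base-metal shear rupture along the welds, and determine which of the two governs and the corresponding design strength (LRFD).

E60XX → F_EXX = 60 ksi.
t_e = 0.707 × 0.375 = 0.2651 in; L = 31 in.
Weld metal: φR_n = 0.75 × 0.6 × 60 × 0.2651 × 31 = 221.9 kips.
Base metal (shear rupture): φR_n = 0.75 × 0.6 × 58 × 0.875 × 31 = 708 kips.
Governing: weld metal.

φR_n ≈ 222 kips (weld metal governs)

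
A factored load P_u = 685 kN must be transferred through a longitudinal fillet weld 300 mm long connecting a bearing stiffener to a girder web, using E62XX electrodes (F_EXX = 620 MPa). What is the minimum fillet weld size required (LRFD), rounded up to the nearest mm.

Total weld length L = 300 mm.
Required throat t_e = P_u / (φ × 0.6 F_EXX × L) = 685 / (0.75 × 0.6 × 620 × 300 × 10⁻³) = 8.184 mm.
Required leg w = t_e / 0.707 = 11.58 mm → use 12 mm.

w = 12 mm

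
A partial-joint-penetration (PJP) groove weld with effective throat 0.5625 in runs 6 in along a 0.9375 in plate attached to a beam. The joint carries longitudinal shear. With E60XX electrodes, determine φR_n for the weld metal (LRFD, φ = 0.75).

φR_n ≈ 91.1 kip

E60XX → F_EXX = 60 ksi.
Effective throat (given) t_e = 0.5625 in.
A_we = 0.5625 × 6 = 3.375 in².
F_nw = 0.6 F_EXX = 36 ksi.
φR_n = 0.75 × 36 × 3.375 = 91.12 kip.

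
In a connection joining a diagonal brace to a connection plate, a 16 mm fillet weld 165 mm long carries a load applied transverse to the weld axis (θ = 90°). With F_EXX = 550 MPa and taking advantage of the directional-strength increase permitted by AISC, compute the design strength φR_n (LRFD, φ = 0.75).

φR_n ≈ 693 kN

t_e = 0.707 × 16 = 11.31 mm; A_we = 11.31 × 165 = 1866 mm².
Directional factor: 1.0 + 0.5 sin^1.5(90°) = 1.5.
F_nw = 0.6 × 550 × 1.5 = 495 MPa.
φR_n = 0.75 × 495 × 1866 × 10⁻³ = 692.9 kN.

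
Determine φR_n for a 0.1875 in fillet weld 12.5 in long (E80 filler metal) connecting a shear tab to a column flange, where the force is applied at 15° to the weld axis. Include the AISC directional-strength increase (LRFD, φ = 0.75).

φR_n ≈ 63.6 kips

E80XX → F_EXX = 80 ksi.
t_e = 0.707 × 0.1875 = 0.1326 in; A_we = 0.1326 × 12.5 = 1.657 in².
Directional factor: 1.0 + 0.5 sin^1.5(15°) = 1.066.
F_nw = 0.6 × 80 × 1.066 = 51.16 ksi.
φR_n = 0.75 × 51.16 × 1.657 = 63.58 kips.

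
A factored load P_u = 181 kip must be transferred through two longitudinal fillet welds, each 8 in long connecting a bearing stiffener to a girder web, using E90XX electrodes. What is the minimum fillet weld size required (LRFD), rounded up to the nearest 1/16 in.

w = 7/16 in

E90XX → F_EXX = 90 ksi.
Total weld length L = 16 in.
Required throat t_e = P_u / (φ × 0.6 F_EXX × L) = 181 / (0.75 × 0.6 × 90 × 16) = 0.2793 in.
Required leg w = t_e / 0.707 = 0.3951 in → use 7/16 in.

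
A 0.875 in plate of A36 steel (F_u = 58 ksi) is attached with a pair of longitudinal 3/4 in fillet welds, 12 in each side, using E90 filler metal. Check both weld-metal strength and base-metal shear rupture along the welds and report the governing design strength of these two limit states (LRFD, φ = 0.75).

φR_n ≈ 515 kip (weld metal governs)

E90XX → F_EXX = 90 ksi.
t_e = 0.707 × 0.75 = 0.5302 in; L = 24 in.
Weld metal: φR_n = 0.75 × 0.6 × 90 × 0.5302 × 24 = 515.4 kip.
Base metal (shear rupture): φR_n = 0.75 × 0.6 × 58 × 0.875 × 24 = 548.1 kip.
Governing: weld metal.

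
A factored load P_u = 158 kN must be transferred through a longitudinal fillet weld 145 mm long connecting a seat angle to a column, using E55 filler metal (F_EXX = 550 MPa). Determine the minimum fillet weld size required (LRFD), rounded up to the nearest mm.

w = 7 mm

Total weld length L = 145 mm.
Required throat t_e = P_u / (φ × 0.6 F_EXX × L) = 158 / (0.75 × 0.6 × 550 × 145 × 10⁻³) = 4.403 mm.
Required leg w = t_e / 0.707 = 6.227 mm → use 7 mm.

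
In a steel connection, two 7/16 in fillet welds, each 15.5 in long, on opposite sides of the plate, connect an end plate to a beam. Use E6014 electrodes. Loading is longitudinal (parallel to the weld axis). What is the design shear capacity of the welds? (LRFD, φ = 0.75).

E60XX → F_EXX = 60 ksi.
Effective throat t_e = 0.707 × 0.4375 = 0.3093 in.
Total length L = 31 in; A_we = 0.3093 × 31 = 9.589 in².
F_nw = 0.6 F_EXX = 0.6 × 60 = 36 ksi.
φR_n = 0.75 × 36 × 9.589 = 258.9 kips.

φR_n ≈ 259 kips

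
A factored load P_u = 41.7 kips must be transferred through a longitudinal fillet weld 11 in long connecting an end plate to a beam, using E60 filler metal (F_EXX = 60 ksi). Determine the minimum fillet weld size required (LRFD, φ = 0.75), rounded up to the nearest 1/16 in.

w = 1/4 in

Total weld length L = 11 in.
Required throat t_e = P_u / (φ × 0.6 F_EXX × L) = 41.7 / (0.75 × 0.6 × 60 × 11) = 0.1404 in.
Required leg w = t_e / 0.707 = 0.1986 in → use 1/4 in.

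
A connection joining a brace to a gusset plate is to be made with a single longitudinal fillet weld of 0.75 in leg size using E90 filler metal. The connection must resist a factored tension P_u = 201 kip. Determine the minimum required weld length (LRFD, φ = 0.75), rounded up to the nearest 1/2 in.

E90XX → F_EXX = 90 ksi.
Throat t_e = 0.707 × 0.75 = 0.5302 in.
φr_n = 0.75 × 0.6 × 90 × 0.5302 = 21.48 kip/in.
L_req = P_u / φr_n = 201 / 21.48 = 9.36 in total.
Round up → use L = 9.5 in.

L = 9.5 in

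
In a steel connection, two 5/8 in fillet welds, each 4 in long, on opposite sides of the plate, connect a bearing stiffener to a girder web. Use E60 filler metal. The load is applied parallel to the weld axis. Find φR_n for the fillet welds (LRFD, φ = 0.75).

φR_n ≈ 95.4 kips

E60XX → F_EXX = 60 ksi.
Effective throat t_e = 0.707 × 0.625 = 0.4419 in.
Total length L = 8 in; A_we = 0.4419 × 8 = 3.535 in².
F_nw = 0.6 F_EXX = 0.6 × 60 = 36 ksi.
φR_n = 0.75 × 36 × 3.535 = 95.44 kips.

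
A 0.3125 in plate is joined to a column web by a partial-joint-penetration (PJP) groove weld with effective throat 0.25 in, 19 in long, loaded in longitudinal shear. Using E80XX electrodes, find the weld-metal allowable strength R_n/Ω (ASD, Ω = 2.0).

R_n/Ω ≈ 114 kips

E80XX → F_EXX = 80 ksi.
Effective throat (given) t_e = 0.25 in.
A_we = 0.25 × 19 = 4.75 in².
F_nw = 0.6 F_EXX = 48 ksi.
R_n/Ω = (48 × 4.75) / 2.0 = 114 kips.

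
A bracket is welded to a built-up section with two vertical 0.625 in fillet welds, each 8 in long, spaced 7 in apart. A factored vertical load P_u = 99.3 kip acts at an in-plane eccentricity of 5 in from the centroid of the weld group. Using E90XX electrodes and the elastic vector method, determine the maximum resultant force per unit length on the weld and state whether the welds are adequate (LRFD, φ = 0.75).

f_max ≈ 14.3 kip/in; adequate

E90XX → F_EXX = 90 ksi.
Total weld length L_w = 16 in. Treat welds as unit-width lines.
Polar moment about centroid: J = 2[d³/12 + d(b/2)²] = 2[8³/12 + 8×3.5²] = 281.3 in³.
Direct shear f_v = P/L_w = 99.3 / 16 = 6.206 kip/in (vertical).
Torsion M = P·e = 99.3 × 5 = 496.5 kip·in.
Critical point at (x, y) = (3.5, 4) from centroid. f_tx = M·y/J = 7.059 kip/in; f_ty = M·x/J = 6.177 kip/in.
Resultant f_max = √[f_tx² + (f_v + f_ty)²] = √[7.059² + (6.206 + 6.177)²] = 14.25 kip/in.
Capacity per unit length: φr_n = 0.75 × 0.6 × 90 × (0.707 × 0.625) = 17.9 kip/in.
14.25 ≤ 17.9 → adequate.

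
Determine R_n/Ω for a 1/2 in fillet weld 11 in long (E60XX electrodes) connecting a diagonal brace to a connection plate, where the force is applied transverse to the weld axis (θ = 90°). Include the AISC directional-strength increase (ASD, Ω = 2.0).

E60XX → F_EXX = 60 ksi.
t_e = 0.707 × 0.5 = 0.3535 in; A_we = 0.3535 × 11 = 3.888 in².
Directional factor: 1.0 + 0.5 sin^1.5(90°) = 1.5.
F_nw = 0.6 × 60 × 1.5 = 54 ksi.
R_n/Ω = (54 × 3.888) / 2.0 = 105 kip.

R_n/Ω ≈ 105 kip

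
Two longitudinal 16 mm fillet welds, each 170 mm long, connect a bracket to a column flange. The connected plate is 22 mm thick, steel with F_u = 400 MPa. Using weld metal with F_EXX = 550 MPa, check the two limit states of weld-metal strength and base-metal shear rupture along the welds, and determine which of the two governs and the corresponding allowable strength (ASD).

R_n/Ω ≈ 635 kN (weld metal governs)

t_e = 0.707 × 16 = 11.31 mm; L = 340 mm.
Weld metal: R_n/Ω = (1/2.0) × 0.6 × 550 × 11.31 × 340 × 10⁻³ = 634.6 kN.
Base metal (shear rupture): R_n/Ω = (1/2.0) × 0.6 × 400 × 22 × 340 × 10⁻³ = 897.6 kN.
Governing: weld metal.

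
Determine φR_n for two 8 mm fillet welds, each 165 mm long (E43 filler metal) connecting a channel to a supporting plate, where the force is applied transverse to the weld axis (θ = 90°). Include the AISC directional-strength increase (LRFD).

E43XX → F_EXX = 430 MPa.
t_e = 0.707 × 8 = 5.656 mm; A_we = 5.656 × 330 = 1866 mm².
Directional factor: 1.0 + 0.5 sin^1.5(90°) = 1.5.
F_nw = 0.6 × 430 × 1.5 = 387 MPa.
φR_n = 0.75 × 387 × 1866 × 10⁻³ = 541.7 kN.

φR_n ≈ 542 kN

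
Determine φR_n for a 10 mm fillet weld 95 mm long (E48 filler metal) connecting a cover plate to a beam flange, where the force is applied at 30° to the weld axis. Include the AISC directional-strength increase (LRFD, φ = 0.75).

φR_n ≈ 171 kN

E48XX → F_EXX = 480 MPa.
t_e = 0.707 × 10 = 7.07 mm; A_we = 7.07 × 95 = 671.6 mm².
Directional factor: 1.0 + 0.5 sin^1.5(30°) = 1.177.
F_nw = 0.6 × 480 × 1.177 = 338.9 MPa.
φR_n = 0.75 × 338.9 × 671.6 × 10⁻³ = 170.7 kN.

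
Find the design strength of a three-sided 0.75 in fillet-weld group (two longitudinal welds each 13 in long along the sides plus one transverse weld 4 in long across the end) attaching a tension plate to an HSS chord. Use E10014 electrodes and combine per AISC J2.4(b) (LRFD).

E100XX → F_EXX = 100 ksi.
t_e = 0.707 × 0.75 = 0.5302 in.
R_nwl = 0.6 × 100 × 0.5302 × 26 = 827.2 kips (longitudinal, 2 welds).
R_nwt = 0.6 × 100 × 0.5302 × 4 = 127.3 kips (transverse, base value).
(i) R_nwl + R_nwt = 954.5 kips; (ii) 0.85 R_nwl + 1.5 R_nwt = 894 kips.
R_n = max = 954.5 kips [governs: (i)]; φR_n = 715.8 kips.

φR_n ≈ 716 kips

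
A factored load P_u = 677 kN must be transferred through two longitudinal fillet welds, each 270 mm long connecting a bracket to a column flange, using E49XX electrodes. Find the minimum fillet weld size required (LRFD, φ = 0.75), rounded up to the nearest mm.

E49XX → F_EXX = 490 MPa.
Total weld length L = 540 mm.
Required throat t_e = P_u / (φ × 0.6 F_EXX × L) = 677 / (0.75 × 0.6 × 490 × 540 × 10⁻³) = 5.686 mm.
Required leg w = t_e / 0.707 = 8.042 mm → use 9 mm.

w = 9 mm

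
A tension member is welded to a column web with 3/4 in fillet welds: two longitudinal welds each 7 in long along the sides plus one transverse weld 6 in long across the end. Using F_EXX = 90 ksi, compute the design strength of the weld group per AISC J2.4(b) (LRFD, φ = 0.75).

φR_n ≈ 449 kip

t_e = 0.707 × 0.75 = 0.5302 in.
R_nwl = 0.6 × 90 × 0.5302 × 14 = 400.9 kip (longitudinal, 2 welds).
R_nwt = 0.6 × 90 × 0.5302 × 6 = 171.8 kip (transverse, base value).
(i) R_nwl + R_nwt = 572.7 kip; (ii) 0.85 R_nwl + 1.5 R_nwt = 598.4 kip.
R_n = max = 598.4 kip [governs: (ii)]; φR_n = 448.8 kip.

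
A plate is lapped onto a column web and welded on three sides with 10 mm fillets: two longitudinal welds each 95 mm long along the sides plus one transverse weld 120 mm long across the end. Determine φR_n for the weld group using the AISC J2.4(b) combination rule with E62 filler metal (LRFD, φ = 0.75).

φR_n ≈ 674 kN

E62XX → F_EXX = 620 MPa.
t_e = 0.707 × 10 = 7.07 mm.
R_nwl = 0.6 × 620 × 7.07 × 190 × 10⁻³ = 499.7 kN (longitudinal, 2 welds).
R_nwt = 0.6 × 620 × 7.07 × 120 × 10⁻³ = 315.6 kN (transverse, base value).
(i) R_nwl + R_nwt = 815.3 kN; (ii) 0.85 R_nwl + 1.5 R_nwt = 898.2 kN.
R_n = max = 898.2 kN [governs: (ii)]; φR_n = 673.6 kN.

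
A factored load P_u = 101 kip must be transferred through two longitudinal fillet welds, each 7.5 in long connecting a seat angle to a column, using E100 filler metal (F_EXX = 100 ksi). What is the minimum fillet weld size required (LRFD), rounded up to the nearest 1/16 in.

w = 1/4 in

Total weld length L = 15 in.
Required throat t_e = P_u / (φ × 0.6 F_EXX × L) = 101 / (0.75 × 0.6 × 100 × 15) = 0.1496 in.
Required leg w = t_e / 0.707 = 0.2116 in → use 1/4 in.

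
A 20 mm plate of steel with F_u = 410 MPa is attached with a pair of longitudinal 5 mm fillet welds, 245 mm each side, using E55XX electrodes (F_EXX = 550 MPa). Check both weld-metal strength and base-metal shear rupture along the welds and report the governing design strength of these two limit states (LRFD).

t_e = 0.707 × 5 = 3.535 mm; L = 490 mm.
Weld metal: φR_n = 0.75 × 0.6 × 550 × 3.535 × 490 × 10⁻³ = 428.7 kN.
Base metal (shear rupture): φR_n = 0.75 × 0.6 × 410 × 20 × 490 × 10⁻³ = 1808 kN.
Governing: weld metal.

φR_n ≈ 429 kN (weld metal governs)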